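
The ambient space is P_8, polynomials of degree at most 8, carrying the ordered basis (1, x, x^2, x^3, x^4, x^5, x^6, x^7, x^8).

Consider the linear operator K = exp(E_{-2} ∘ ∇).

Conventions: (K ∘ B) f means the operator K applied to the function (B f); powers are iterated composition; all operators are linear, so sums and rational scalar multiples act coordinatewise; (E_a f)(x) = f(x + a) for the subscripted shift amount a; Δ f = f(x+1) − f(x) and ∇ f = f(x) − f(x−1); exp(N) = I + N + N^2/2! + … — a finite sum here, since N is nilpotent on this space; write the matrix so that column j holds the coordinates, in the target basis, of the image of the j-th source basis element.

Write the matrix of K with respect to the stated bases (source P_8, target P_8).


image of 1: 1
image of x: x + 1
image of x^2: x^2 + 2x - 4
image of x^3: x^3 + 3x^2 - 12x + 5
image of x^4: x^4 + 4x^3 - 24x^2 + 20x + 57
image of x^5: x^5 + 5x^4 - 40x^3 + 50x^2 + 285x - 548
image of x^6: x^6 + 6x^5 - 60x^4 + 100x^3 + 855x^2 - 3288x + 1967
image of x^7: x^7 + 7x^6 - 84x^5 + 175x^4 + 1995x^3 - 11508x^2 + 13769x + 13561
image of x^8: x^8 + 8x^7 - 112x^6 + 280x^5 + 3990x^4 - 30688x^3 + 55076x^2 + 108488x - 302718
each image's coordinates form column j of the matrix

the matrix is [[1, 1, -4, 5, 57, -548, 1967, 13561, -302718]; [0, 1, 2, -12, 20, 285, -3288, 13769, 108488]; [0, 0, 1, 3, -24, 50, 855, -11508, 55076]; [0, 0, 0, 1, 4, -40, 100, 1995, -30688]; [0, 0, 0, 0, 1, 5, -60, 175, 3990]; [0, 0, 0, 0, 0, 1, 6, -84, 280]; [0, 0, 0, 0, 0, 0, 1, 7, -112]; [0, 0, 0, 0, 0, 0, 0, 1, 8]; [0, 0, 0, 0, 0, 0, 0, 0, 1]] (rows listed top to bottom)


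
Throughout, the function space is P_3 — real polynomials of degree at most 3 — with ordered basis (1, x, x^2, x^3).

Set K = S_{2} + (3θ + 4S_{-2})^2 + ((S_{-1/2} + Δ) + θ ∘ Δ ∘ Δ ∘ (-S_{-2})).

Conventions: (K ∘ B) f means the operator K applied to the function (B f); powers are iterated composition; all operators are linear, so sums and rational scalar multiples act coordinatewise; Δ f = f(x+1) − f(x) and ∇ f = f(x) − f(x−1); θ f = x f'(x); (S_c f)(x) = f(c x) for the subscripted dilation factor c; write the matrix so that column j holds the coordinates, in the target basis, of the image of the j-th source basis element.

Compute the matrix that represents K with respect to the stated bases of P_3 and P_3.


image of 1: 18
image of x: (53/2)x + 1
image of x^2: (1953/4)x^2 + 2x + 1
image of x^3: (4295/8)x^3 + 3x^2 + 51x + 1
each image's coordinates form column j of the matrix

the matrix is [[18, 1, 1, 1]; [0, 53/2, 2, 51]; [0, 0, 1953/4, 3]; [0, 0, 0, 4295/8]] (rows listed top to bottom)


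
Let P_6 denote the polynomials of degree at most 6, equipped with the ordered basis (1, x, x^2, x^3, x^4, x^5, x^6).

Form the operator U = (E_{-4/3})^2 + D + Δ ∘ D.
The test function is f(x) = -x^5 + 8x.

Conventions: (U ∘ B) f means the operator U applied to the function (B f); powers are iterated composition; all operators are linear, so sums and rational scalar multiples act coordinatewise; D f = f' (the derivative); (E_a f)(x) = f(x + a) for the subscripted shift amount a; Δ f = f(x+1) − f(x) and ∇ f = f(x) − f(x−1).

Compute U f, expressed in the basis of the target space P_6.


the result is g(x) = -x^5 + (25/3)x^4 - (820/9)x^3 + (4310/27)x^2 - (21452/81)x + 28313/243

E_{-4/3} f = -x^5 + (20/3)x^4 - (160/9)x^3 + (640/27)x^2 - (632/81)x - 1568/243
E_{-4/3} E_{-4/3} f = -x^5 + (40/3)x^4 - (640/9)x^3 + (5120/27)x^2 - (19832/81)x + 27584/243
D f = -5x^4 + 8
D f = -5x^4 + 8
Δ D f = -20x^3 - 30x^2 - 20x - 5
((E_{-4/3})^2 + D + Δ ∘ D) f = -x^5 + (25/3)x^4 - (820/9)x^3 + (4310/27)x^2 - (21452/81)x + 28313/243


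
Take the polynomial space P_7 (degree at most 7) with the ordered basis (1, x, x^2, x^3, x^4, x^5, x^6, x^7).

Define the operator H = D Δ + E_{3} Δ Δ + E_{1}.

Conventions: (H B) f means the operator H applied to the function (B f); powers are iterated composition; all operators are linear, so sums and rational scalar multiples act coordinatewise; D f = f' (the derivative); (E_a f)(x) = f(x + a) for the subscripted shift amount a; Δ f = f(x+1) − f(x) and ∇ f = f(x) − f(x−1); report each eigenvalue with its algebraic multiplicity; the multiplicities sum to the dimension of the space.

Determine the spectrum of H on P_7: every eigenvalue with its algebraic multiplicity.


λ = 1 (multiplicity 8)

image of 1: 1
image of x: x + 1
image of x^2: x^2 + 2x + 5
image of x^3: x^3 + 3x^2 + 15x + 28
image of x^4: x^4 + 4x^3 + 30x^2 + 112x + 199
image of x^5: x^5 + 5x^4 + 50x^3 + 280x^2 + 995x + 1326
image of x^6: x^6 + 6x^5 + 75x^4 + 560x^3 + 2985x^2 + 7956x + 8169
image of x^7: x^7 + 7x^6 + 105x^5 + 980x^4 + 6965x^3 + 27846x^2 + 57183x + 47552
the matrix is upper triangular; its diagonal is (1, 1, 1, 1, 1, 1, 1, 1)
for a triangular matrix the eigenvalues are the diagonal entries, with algebraic multiplicity their repetition count


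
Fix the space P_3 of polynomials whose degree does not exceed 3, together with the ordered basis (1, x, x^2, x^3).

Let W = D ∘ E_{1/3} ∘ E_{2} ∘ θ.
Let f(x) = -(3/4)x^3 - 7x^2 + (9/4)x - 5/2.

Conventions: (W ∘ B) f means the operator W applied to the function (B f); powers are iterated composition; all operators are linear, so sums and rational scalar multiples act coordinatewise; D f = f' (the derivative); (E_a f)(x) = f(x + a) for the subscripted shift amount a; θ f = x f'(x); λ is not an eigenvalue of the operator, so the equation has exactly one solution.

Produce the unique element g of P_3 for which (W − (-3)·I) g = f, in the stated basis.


write g with unknown coordinates in the stated basis and equate coefficients in (W − (-3)·I) g = f
solving from the highest basis element down gives g = -(1/4)x^3 - (19/12)x^2 + (229/36)x + 109/18
check: W g = -(9/4)x^2 - (101/6)x - 62/3
so W g − (-3)·g = -(3/4)x^3 - 7x^2 + (9/4)x - 5/2 = f ✓

g(x) = -(1/4)x^3 - (19/12)x^2 + (229/36)x + 109/18


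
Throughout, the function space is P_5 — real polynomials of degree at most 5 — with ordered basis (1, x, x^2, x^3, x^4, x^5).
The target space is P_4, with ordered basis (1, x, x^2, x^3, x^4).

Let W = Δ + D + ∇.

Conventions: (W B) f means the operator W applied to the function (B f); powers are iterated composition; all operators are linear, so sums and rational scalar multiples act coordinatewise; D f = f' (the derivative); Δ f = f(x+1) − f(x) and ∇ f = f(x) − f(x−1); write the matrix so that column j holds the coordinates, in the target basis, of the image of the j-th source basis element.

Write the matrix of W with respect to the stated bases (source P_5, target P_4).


image of 1: 0
image of x: 3
image of x^2: 6x
image of x^3: 9x^2 + 2
image of x^4: 12x^3 + 8x
image of x^5: 15x^4 + 20x^2 + 2
each image's coordinates form column j of the matrix

the matrix is [[0, 3, 0, 2, 0, 2]; [0, 0, 6, 0, 8, 0]; [0, 0, 0, 9, 0, 20]; [0, 0, 0, 0, 12, 0]; [0, 0, 0, 0, 0, 15]] (rows listed top to bottom)


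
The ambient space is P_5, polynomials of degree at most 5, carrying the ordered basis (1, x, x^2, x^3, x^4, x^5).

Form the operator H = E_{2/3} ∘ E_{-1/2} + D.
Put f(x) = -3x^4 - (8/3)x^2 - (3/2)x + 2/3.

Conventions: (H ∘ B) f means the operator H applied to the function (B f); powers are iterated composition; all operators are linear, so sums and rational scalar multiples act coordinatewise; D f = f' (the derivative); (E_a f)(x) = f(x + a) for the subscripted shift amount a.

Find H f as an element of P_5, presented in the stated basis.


the result is g(x) = -3x^4 - 14x^3 - (19/6)x^2 - (70/9)x - 167/144

E_{-1/2} f = -3x^4 + 6x^3 - (43/6)x^2 + (8/3)x + 9/16
E_{2/3} E_{-1/2} f = -3x^4 - 2x^3 - (19/6)x^2 - (22/9)x + 49/144
D f = -12x^3 - (16/3)x - 3/2
(E_{2/3} ∘ E_{-1/2} + D) f = -3x^4 - 14x^3 - (19/6)x^2 - (70/9)x - 167/144


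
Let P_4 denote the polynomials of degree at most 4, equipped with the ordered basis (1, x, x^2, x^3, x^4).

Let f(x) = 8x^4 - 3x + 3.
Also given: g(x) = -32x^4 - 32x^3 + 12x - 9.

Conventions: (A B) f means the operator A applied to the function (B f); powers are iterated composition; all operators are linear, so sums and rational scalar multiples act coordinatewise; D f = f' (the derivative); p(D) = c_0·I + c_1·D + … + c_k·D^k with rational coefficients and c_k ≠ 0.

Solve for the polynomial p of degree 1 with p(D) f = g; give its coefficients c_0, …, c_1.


D^0 f = 8x^4 - 3x + 3
D^1 f = 32x^3 - 3
matching coefficients of g against c_0 f + c_1 Df + … from the top degree down determines the c_i
solution: c_0 = -4, c_1 = -1

c_0 = -4, c_1 = -1


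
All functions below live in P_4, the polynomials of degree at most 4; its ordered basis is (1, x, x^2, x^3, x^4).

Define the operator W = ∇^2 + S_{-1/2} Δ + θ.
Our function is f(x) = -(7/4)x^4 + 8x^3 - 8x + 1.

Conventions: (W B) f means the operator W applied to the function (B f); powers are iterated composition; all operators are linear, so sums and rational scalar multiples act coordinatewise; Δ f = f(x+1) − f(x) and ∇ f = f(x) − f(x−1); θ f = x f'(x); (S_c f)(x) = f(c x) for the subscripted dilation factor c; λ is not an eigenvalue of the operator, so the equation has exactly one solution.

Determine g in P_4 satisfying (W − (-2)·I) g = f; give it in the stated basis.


write g with unknown coordinates in the stated basis and equate coefficients in (W − (-2)·I) g = f
solving from the highest basis element down gives g = -(7/24)x^4 + (377/240)x^3 + (883/1280)x^2 - (16867/2304)x + 106447/11520
check: W g = -(7/6)x^4 + (583/120)x^3 - (883/640)x^2 + (7651/1152)x - 100687/5760
so W g − (-2)·g = -(7/4)x^4 + 8x^3 - 8x + 1 = f ✓

the image equals g(x) = -(7/24)x^4 + (377/240)x^3 + (883/1280)x^2 - (16867/2304)x + 106447/11520


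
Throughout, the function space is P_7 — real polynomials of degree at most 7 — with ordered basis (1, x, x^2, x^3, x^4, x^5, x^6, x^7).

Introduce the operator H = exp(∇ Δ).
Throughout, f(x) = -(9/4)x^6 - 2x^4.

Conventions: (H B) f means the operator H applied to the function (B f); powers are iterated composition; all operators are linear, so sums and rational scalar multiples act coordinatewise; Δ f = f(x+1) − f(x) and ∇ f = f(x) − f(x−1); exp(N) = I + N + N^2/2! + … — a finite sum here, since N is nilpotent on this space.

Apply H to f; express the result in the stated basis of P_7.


g(x) = -(9/4)x^6 - (139/2)x^4 - (993/2)x^2 - 875/2

order-1 term: -(135/2)x^4 - (183/2)x^2 - 17/2
order-2 term: -405x^2 - 159
order-3 term: -270
the series for exp(∇ Δ) f terminates at order 3
exp(∇ Δ) f = -(9/4)x^6 - (139/2)x^4 - (993/2)x^2 - 875/2


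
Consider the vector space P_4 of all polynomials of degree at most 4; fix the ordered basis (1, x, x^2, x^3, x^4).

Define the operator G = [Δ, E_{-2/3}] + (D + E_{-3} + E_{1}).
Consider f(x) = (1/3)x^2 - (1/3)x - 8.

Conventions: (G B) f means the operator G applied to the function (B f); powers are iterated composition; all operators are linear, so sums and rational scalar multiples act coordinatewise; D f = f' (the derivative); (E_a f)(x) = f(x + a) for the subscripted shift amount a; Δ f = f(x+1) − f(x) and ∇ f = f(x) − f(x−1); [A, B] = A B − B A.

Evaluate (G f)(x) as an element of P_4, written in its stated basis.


g(x) = (2/3)x^2 - (4/3)x - 37/3

E_{-2/3} f = (1/3)x^2 - (7/9)x - 206/27
Δ E_{-2/3} f = (2/3)x - 4/9
Δ f = (2/3)x
E_{-2/3} Δ f = (2/3)x - 4/9
[Δ, E_{-2/3}] f = 0
D f = (2/3)x - 1/3
E_{-3} f = (1/3)x^2 - (7/3)x - 4
E_{1} f = (1/3)x^2 + (1/3)x - 8
(D + E_{-3} + E_{1}) f = (2/3)x^2 - (4/3)x - 37/3
([Δ, E_{-2/3}] + (D + E_{-3} + E_{1})) f = (2/3)x^2 - (4/3)x - 37/3


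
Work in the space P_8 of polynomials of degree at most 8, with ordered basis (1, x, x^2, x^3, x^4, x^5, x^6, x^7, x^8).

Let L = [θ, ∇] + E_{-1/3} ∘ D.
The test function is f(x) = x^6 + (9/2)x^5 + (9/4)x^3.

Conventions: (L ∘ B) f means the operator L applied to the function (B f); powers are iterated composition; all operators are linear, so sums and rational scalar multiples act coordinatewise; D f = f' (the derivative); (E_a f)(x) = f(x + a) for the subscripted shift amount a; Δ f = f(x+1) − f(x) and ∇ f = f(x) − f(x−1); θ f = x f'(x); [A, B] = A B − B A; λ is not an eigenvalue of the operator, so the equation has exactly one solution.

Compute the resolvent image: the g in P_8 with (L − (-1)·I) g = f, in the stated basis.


the result is g(x) = x^6 + (9/2)x^5 - 20x^4 - (53/12)x^3 + (2000/9)x^2 - (6823/27)x - 17398/81

write g with unknown coordinates in the stated basis and equate coefficients in (L − (-1)·I) g = f
solving from the highest basis element down gives g = x^6 + (9/2)x^5 - 20x^4 - (53/12)x^3 + (2000/9)x^2 - (6823/27)x - 17398/81
check: L g = 20x^4 + (20/3)x^3 - (2000/9)x^2 + (6823/27)x + 17398/81
so L g − (-1)·g = x^6 + (9/2)x^5 + (9/4)x^3 = f ✓


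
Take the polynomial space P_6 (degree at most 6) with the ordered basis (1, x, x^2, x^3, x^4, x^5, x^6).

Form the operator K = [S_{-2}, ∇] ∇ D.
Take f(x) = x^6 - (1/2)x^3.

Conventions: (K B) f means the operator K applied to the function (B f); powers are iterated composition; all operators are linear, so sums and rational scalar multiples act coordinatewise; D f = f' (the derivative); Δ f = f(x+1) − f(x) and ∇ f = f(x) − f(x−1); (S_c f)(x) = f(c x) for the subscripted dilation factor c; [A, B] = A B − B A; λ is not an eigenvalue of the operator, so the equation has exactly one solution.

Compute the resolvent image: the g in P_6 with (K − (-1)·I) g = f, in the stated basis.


g(x) = x^6 + (5759/2)x^3 + 1800x - 51831

write g with unknown coordinates in the stated basis and equate coefficients in (K − (-1)·I) g = f
solving from the highest basis element down gives g = x^6 + (5759/2)x^3 + 1800x - 51831
check: K g = -2880x^3 - 1800x + 51831
so K g − (-1)·g = x^6 - (1/2)x^3 = f ✓


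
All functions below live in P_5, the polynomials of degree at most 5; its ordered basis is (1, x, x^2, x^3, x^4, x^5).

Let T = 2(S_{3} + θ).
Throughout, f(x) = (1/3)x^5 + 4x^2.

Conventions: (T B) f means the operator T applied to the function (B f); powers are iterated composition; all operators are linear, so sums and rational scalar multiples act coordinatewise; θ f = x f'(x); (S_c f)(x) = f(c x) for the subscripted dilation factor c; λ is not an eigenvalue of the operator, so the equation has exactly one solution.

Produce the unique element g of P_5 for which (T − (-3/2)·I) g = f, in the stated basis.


the result is g(x) = (2/2985)x^5 + (8/47)x^2

write g with unknown coordinates in the stated basis and equate coefficients in (T − (-3/2)·I) g = f
solving from the highest basis element down gives g = (2/2985)x^5 + (8/47)x^2
check: T g = (992/2985)x^5 + (176/47)x^2
so T g − (-3/2)·g = (1/3)x^5 + 4x^2 = f ✓


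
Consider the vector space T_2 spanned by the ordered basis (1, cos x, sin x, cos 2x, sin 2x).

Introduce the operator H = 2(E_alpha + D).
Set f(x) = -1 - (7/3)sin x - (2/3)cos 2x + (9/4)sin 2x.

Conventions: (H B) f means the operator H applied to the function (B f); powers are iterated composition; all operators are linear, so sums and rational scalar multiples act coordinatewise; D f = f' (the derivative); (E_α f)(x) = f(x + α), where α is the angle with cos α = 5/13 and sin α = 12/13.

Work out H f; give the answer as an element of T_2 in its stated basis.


E_alpha f = -1 - (28/13)cos x - (35/39)sin x + (1048/507)cos 2x - (751/676)sin 2x
D f = -(7/3)cos x + (9/2)cos 2x + (4/3)sin 2x
(E_alpha + D) f = -1 - (175/39)cos x - (35/39)sin x + (6659/1014)cos 2x + (451/2028)sin 2x
(2(E_alpha + D)) f = -2 - (350/39)cos x - (70/39)sin x + (6659/507)cos 2x + (451/1014)sin 2x

the result is g(x) = -2 - (350/39)cos x - (70/39)sin x + (6659/507)cos 2x + (451/1014)sin 2x


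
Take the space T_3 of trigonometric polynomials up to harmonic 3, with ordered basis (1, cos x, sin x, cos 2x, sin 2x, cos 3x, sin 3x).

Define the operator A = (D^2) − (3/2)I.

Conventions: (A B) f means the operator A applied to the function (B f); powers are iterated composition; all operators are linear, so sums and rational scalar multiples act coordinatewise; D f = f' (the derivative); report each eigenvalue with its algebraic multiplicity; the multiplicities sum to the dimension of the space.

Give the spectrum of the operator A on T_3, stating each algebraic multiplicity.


image of 1: -3/2
image of cos x: -(5/2)cos x
image of sin x: -(5/2)sin x
image of cos 2x: -(11/2)cos 2x
image of sin 2x: -(11/2)sin 2x
image of cos 3x: -(21/2)cos 3x
image of sin 3x: -(21/2)sin 3x
the matrix is diagonal; its diagonal is (-3/2, -5/2, -5/2, -11/2, -11/2, -21/2, -21/2)
for a triangular matrix the eigenvalues are the diagonal entries, with algebraic multiplicity their repetition count

λ = -21/2 (multiplicity 2), λ = -11/2 (multiplicity 2), λ = -5/2 (multiplicity 2), λ = -3/2 (multiplicity 1)


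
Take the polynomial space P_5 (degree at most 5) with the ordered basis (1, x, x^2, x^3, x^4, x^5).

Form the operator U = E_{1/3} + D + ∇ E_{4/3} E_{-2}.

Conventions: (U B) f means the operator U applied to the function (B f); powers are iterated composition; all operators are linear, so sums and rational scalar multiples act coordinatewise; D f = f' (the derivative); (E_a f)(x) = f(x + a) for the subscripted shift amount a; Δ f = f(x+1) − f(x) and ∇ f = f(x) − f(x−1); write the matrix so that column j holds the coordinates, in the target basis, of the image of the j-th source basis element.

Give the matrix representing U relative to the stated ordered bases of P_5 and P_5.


the matrix is [[1, 7/3, -20/9, 118/27, -608/81, 3094/243]; [0, 1, 14/3, -20/3, 472/27, -3040/81]; [0, 0, 1, 7, -40/3, 1180/27]; [0, 0, 0, 1, 28/3, -200/9]; [0, 0, 0, 0, 1, 35/3]; [0, 0, 0, 0, 0, 1]] (rows listed top to bottom)

image of 1: 1
image of x: x + 7/3
image of x^2: x^2 + (14/3)x - 20/9
image of x^3: x^3 + 7x^2 - (20/3)x + 118/27
image of x^4: x^4 + (28/3)x^3 - (40/3)x^2 + (472/27)x - 608/81
image of x^5: x^5 + (35/3)x^4 - (200/9)x^3 + (1180/27)x^2 - (3040/81)x + 3094/243
each image's coordinates form column j of the matrix


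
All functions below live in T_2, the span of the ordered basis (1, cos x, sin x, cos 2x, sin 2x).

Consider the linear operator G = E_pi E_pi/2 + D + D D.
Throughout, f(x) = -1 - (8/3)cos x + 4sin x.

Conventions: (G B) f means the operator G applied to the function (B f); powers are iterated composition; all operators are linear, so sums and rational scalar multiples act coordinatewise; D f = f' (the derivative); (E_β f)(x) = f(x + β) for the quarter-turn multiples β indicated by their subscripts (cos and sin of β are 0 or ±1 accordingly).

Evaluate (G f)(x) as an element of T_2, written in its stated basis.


the image equals g(x) = -1 + (8/3)cos x - 4sin x

E_pi/2 f = -1 + 4cos x + (8/3)sin x
E_pi E_pi/2 f = -1 - 4cos x - (8/3)sin x
D f = 4cos x + (8/3)sin x
D f = 4cos x + (8/3)sin x
D D f = (8/3)cos x - 4sin x
(E_pi E_pi/2 + D + D D) f = -1 + (8/3)cos x - 4sin x


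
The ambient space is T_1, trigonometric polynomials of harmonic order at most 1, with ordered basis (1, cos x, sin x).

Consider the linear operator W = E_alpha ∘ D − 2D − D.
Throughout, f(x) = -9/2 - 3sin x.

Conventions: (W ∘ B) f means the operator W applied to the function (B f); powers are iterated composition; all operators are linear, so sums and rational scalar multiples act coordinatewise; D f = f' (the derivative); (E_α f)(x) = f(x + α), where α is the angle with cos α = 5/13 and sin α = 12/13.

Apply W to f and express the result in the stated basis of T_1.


D f = -3cos x
E_alpha D f = -(15/13)cos x + (36/13)sin x
D f = -3cos x
(-2D) f = 6cos x
D f = -3cos x
(-D) f = 3cos x
(E_alpha ∘ D − 2D − D) f = (102/13)cos x + (36/13)sin x

g(x) = (102/13)cos x + (36/13)sin x


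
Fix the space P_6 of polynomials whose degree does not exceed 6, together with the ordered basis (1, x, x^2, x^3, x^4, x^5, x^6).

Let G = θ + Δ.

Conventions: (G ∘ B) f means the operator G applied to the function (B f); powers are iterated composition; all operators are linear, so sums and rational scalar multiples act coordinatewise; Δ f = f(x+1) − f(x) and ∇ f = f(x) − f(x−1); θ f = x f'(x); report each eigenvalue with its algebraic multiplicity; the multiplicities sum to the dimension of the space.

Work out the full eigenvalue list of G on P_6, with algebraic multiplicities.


λ = 0 (multiplicity 1), λ = 1 (multiplicity 1), λ = 2 (multiplicity 1), λ = 3 (multiplicity 1), λ = 4 (multiplicity 1), λ = 5 (multiplicity 1), λ = 6 (multiplicity 1)

image of 1: 0
image of x: x + 1
image of x^2: 2x^2 + 2x + 1
image of x^3: 3x^3 + 3x^2 + 3x + 1
image of x^4: 4x^4 + 4x^3 + 6x^2 + 4x + 1
image of x^5: 5x^5 + 5x^4 + 10x^3 + 10x^2 + 5x + 1
image of x^6: 6x^6 + 6x^5 + 15x^4 + 20x^3 + 15x^2 + 6x + 1
the matrix is upper triangular; its diagonal is (0, 1, 2, 3, 4, 5, 6)
for a triangular matrix the eigenvalues are the diagonal entries, with algebraic multiplicity their repetition count


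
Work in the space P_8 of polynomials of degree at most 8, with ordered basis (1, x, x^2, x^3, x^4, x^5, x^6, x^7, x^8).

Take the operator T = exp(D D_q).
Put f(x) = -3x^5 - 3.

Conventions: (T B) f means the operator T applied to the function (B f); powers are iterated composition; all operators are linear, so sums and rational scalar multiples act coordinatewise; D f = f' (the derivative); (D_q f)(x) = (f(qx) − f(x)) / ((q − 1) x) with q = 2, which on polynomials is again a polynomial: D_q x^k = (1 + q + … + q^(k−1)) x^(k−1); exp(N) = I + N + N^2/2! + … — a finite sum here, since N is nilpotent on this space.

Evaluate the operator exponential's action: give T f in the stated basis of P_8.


g(x) = -3x^5 - 372x^3 - 2604x - 3

order-1 term: -372x^3
order-2 term: -2604x
the series for exp(D D_q) f terminates at order 2
exp(D D_q) f = -3x^5 - 372x^3 - 2604x - 3


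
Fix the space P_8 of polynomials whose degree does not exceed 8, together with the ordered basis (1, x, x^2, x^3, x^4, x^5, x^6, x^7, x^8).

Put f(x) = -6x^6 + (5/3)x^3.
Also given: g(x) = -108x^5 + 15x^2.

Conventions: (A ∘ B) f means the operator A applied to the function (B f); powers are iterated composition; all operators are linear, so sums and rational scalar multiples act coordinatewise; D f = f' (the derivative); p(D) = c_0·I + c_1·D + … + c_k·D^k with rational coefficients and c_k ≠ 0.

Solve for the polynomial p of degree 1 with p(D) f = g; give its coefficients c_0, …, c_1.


D^0 f = -6x^6 + (5/3)x^3
D^1 f = -36x^5 + 5x^2
matching coefficients of g against c_0 f + c_1 Df + … from the top degree down determines the c_i
solution: c_0 = 0, c_1 = 3

c_0 = 0, c_1 = 3


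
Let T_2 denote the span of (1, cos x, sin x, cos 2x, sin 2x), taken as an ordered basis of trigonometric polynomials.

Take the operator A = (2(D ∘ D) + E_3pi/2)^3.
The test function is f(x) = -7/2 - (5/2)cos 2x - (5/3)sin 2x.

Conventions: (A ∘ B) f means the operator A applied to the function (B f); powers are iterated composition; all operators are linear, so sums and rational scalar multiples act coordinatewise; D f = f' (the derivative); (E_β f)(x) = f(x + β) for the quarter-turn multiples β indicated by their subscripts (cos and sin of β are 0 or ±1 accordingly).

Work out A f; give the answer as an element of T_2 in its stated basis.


the result is g(x) = -7/2 + (3645/2)cos 2x + 1215sin 2x

D f = -(10/3)cos 2x + 5sin 2x
D D f = 10cos 2x + (20/3)sin 2x
(2(D ∘ D)) f = 20cos 2x + (40/3)sin 2x
E_3pi/2 f = -7/2 + (5/2)cos 2x + (5/3)sin 2x
(2(D ∘ D) + E_3pi/2) f = -7/2 + (45/2)cos 2x + 15sin 2x
D (2(D ∘ D) + E_3pi/2) f = 30cos 2x - 45sin 2x
D D (2(D ∘ D) + E_3pi/2) f = -90cos 2x - 60sin 2x
(2(D ∘ D)) (2(D ∘ D) + E_3pi/2) f = -180cos 2x - 120sin 2x
E_3pi/2 (2(D ∘ D) + E_3pi/2) f = -7/2 - (45/2)cos 2x - 15sin 2x
(2(D ∘ D) + E_3pi/2) (2(D ∘ D) + E_3pi/2) f = -7/2 - (405/2)cos 2x - 135sin 2x
D (2(D ∘ D) + E_3pi/2) (2(D ∘ D) + E_3pi/2) f = -270cos 2x + 405sin 2x
D D (2(D ∘ D) + E_3pi/2) (2(D ∘ D) + E_3pi/2) f = 810cos 2x + 540sin 2x
(2(D ∘ D)) (2(D ∘ D) + E_3pi/2) (2(D ∘ D) + E_3pi/2) f = 1620cos 2x + 1080sin 2x
E_3pi/2 (2(D ∘ D) + E_3pi/2) (2(D ∘ D) + E_3pi/2) f = -7/2 + (405/2)cos 2x + 135sin 2x
(2(D ∘ D) + E_3pi/2) (2(D ∘ D) + E_3pi/2) (2(D ∘ D) + E_3pi/2) f = -7/2 + (3645/2)cos 2x + 1215sin 2x


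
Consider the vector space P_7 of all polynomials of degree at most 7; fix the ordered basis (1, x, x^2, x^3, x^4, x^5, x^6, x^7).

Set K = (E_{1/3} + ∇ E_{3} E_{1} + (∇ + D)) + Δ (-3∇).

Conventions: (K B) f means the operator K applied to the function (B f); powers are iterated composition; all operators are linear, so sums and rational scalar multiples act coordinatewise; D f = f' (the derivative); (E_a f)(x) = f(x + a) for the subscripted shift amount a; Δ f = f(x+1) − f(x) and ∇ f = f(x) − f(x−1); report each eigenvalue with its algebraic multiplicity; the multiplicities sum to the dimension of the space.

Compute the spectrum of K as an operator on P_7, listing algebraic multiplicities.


λ = 1 (multiplicity 8)

image of 1: 1
image of x: x + 10/3
image of x^2: x^2 + (20/3)x + 1/9
image of x^3: x^3 + 10x^2 + (1/3)x + 1027/27
image of x^4: x^4 + (40/3)x^3 + (2/3)x^2 + (4108/27)x + 13609/81
image of x^5: x^5 + (50/3)x^4 + (10/9)x^3 + (10270/27)x^2 + (68045/81)x + 190027/243
image of x^6: x^6 + 20x^5 + (5/3)x^4 + (20540/27)x^3 + (68045/27)x^2 + (380054/81)x + 2449441/729
image of x^7: x^7 + (70/3)x^6 + (7/3)x^5 + (35945/27)x^4 + (476315/81)x^3 + (1330189/81)x^2 + (17146087/729)x + 31051027/2187
the matrix is upper triangular; its diagonal is (1, 1, 1, 1, 1, 1, 1, 1)
for a triangular matrix the eigenvalues are the diagonal entries, with algebraic multiplicity their repetition count


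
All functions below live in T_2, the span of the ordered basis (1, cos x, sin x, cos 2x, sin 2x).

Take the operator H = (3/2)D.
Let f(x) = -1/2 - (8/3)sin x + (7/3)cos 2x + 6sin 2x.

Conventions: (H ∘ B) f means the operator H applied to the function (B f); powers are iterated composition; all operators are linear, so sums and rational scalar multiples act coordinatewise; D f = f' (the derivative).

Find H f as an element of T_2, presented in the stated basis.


D f = -(8/3)cos x + 12cos 2x - (14/3)sin 2x
((3/2)D) f = -4cos x + 18cos 2x - 7sin 2x

the result is g(x) = -4cos x + 18cos 2x - 7sin 2x


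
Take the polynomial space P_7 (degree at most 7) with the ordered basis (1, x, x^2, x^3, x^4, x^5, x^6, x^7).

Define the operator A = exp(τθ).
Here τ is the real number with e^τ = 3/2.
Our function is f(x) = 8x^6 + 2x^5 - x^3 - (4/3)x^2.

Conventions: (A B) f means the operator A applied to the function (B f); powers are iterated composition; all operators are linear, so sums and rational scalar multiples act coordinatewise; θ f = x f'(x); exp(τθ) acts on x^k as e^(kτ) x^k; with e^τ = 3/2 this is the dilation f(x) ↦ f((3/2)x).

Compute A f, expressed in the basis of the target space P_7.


exp(τθ) x^k = e^(kτ) x^k; with e^τ = 3/2 this sends x^k to (3/2)^k x^k
x^2 ↦ 9/4 x^2
x^3 ↦ 27/8 x^3
x^5 ↦ 243/32 x^5
x^6 ↦ 729/64 x^6
applying this coordinatewise to f: exp(τθ) f = (729/8)x^6 + (243/16)x^5 - (27/8)x^3 - 3x^2

the image equals g(x) = (729/8)x^6 + (243/16)x^5 - (27/8)x^3 - 3x^2


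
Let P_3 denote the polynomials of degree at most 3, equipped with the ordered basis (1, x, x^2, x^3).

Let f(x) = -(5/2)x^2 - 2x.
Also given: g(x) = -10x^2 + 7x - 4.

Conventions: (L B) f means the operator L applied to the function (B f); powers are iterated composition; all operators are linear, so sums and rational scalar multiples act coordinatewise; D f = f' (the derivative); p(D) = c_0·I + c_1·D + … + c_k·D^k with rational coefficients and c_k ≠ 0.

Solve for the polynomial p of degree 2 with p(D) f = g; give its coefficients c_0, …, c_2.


D^0 f = -(5/2)x^2 - 2x
D^1 f = -5x - 2
D^2 f = -5
matching coefficients of g against c_0 f + c_1 Df + … from the top degree down determines the c_i
solution: c_0 = 4, c_1 = -3, c_2 = 2

c_0 = 4, c_1 = -3, c_2 = 2


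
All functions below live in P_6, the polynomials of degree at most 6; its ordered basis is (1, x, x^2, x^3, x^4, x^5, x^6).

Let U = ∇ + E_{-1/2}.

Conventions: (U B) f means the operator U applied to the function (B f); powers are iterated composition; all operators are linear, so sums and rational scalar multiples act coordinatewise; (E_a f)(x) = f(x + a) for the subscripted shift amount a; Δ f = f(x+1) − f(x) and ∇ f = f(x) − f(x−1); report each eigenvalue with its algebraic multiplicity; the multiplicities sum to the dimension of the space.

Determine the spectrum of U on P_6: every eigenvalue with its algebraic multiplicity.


image of 1: 1
image of x: x + 1/2
image of x^2: x^2 + x - 3/4
image of x^3: x^3 + (3/2)x^2 - (9/4)x + 7/8
image of x^4: x^4 + 2x^3 - (9/2)x^2 + (7/2)x - 15/16
image of x^5: x^5 + (5/2)x^4 - (15/2)x^3 + (35/4)x^2 - (75/16)x + 31/32
image of x^6: x^6 + 3x^5 - (45/4)x^4 + (35/2)x^3 - (225/16)x^2 + (93/16)x - 63/64
the matrix is upper triangular; its diagonal is (1, 1, 1, 1, 1, 1, 1)
for a triangular matrix the eigenvalues are the diagonal entries, with algebraic multiplicity their repetition count

λ = 1 (multiplicity 7)


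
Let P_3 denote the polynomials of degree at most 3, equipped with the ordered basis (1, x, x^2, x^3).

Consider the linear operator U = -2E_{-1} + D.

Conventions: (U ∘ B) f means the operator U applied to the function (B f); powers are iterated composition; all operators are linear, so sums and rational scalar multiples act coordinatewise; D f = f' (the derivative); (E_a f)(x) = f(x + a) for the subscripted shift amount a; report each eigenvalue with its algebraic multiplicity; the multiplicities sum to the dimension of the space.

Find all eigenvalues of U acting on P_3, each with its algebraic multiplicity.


image of 1: -2
image of x: -2x + 3
image of x^2: -2x^2 + 6x - 2
image of x^3: -2x^3 + 9x^2 - 6x + 2
the matrix is upper triangular; its diagonal is (-2, -2, -2, -2)
for a triangular matrix the eigenvalues are the diagonal entries, with algebraic multiplicity their repetition count

λ = -2 (multiplicity 4)


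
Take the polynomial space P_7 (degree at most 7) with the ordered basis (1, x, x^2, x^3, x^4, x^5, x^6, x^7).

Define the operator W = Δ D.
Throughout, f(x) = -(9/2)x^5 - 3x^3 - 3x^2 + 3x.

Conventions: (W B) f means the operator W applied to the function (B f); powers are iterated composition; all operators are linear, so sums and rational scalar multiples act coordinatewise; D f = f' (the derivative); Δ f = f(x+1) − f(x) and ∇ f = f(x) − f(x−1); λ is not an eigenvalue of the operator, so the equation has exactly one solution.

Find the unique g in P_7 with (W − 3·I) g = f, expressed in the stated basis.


write g with unknown coordinates in the stated basis and equate coefficients in (W − 3·I) g = f
solving from the highest basis element down gives g = (3/2)x^5 + 11x^3 + 16x^2 + 31x + 145/6
check: W g = 30x^3 + 45x^2 + 96x + 145/2
so W g − 3·g = -(9/2)x^5 - 3x^3 - 3x^2 + 3x = f ✓

the result is g(x) = (3/2)x^5 + 11x^3 + 16x^2 + 31x + 145/6


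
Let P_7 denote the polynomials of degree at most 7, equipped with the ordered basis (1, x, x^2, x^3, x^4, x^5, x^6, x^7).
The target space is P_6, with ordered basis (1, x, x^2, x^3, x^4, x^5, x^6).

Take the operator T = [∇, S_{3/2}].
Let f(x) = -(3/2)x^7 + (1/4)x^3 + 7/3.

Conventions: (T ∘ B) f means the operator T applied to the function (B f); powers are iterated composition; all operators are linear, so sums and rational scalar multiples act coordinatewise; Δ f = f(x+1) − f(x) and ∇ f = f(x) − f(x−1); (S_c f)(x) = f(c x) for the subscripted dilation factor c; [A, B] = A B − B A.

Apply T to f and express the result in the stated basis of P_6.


g(x) = -(15309/256)x^6 + (76545/256)x^5 - (161595/256)x^4 + (184275/256)x^3 - (119421/256)x^2 + (41535/256)x - 6025/256

S_{3/2} f = -(6561/256)x^7 + (27/32)x^3 + 7/3
∇ S_{3/2} f = -(45927/256)x^6 + (137781/256)x^5 - (229635/256)x^4 + (229635/256)x^3 - (137133/256)x^2 + (45279/256)x - 6345/256
∇ f = -(21/2)x^6 + (63/2)x^5 - (105/2)x^4 + (105/2)x^3 - (123/4)x^2 + (39/4)x - 5/4
S_{3/2} ∇ f = -(15309/128)x^6 + (15309/64)x^5 - (8505/32)x^4 + (2835/16)x^3 - (1107/16)x^2 + (117/8)x - 5/4
[∇, S_{3/2}] f = -(15309/256)x^6 + (76545/256)x^5 - (161595/256)x^4 + (184275/256)x^3 - (119421/256)x^2 + (41535/256)x - 6025/256


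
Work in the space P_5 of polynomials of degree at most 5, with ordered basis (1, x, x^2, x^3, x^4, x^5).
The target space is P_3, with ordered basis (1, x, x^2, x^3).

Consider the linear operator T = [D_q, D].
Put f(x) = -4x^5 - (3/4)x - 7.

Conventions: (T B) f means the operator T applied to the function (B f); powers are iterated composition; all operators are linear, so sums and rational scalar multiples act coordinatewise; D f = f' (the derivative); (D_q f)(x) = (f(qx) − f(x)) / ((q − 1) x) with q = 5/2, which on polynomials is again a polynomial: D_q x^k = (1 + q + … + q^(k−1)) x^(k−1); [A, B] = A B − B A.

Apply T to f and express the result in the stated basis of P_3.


the image equals g(x) = (1047/2)x^3

D f = -20x^4 - 3/4
D_q D f = -(1015/2)x^3
D_q f = -(1031/4)x^4 - 3/4
D D_q f = -1031x^3
[D_q, D] f = (1047/2)x^3


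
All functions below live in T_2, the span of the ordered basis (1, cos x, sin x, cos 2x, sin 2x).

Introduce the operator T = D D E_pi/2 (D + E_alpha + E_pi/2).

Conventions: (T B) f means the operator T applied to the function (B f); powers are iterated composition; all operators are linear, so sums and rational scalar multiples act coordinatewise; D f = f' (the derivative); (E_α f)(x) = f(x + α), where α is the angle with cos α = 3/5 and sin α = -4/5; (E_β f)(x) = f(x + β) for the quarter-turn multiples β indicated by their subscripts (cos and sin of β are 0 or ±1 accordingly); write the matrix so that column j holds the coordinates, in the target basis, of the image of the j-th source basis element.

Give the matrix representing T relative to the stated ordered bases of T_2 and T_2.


image of 1: 0
image of cos x: (6/5)cos x + (3/5)sin x
image of sin x: -(3/5)cos x + (6/5)sin x
image of cos 2x: -(128/25)cos 2x - (104/25)sin 2x
image of sin 2x: (104/25)cos 2x - (128/25)sin 2x
each image's coordinates form column j of the matrix

the matrix is [[0, 0, 0, 0, 0]; [0, 6/5, -3/5, 0, 0]; [0, 3/5, 6/5, 0, 0]; [0, 0, 0, -128/25, 104/25]; [0, 0, 0, -104/25, -128/25]] (rows listed top to bottom)


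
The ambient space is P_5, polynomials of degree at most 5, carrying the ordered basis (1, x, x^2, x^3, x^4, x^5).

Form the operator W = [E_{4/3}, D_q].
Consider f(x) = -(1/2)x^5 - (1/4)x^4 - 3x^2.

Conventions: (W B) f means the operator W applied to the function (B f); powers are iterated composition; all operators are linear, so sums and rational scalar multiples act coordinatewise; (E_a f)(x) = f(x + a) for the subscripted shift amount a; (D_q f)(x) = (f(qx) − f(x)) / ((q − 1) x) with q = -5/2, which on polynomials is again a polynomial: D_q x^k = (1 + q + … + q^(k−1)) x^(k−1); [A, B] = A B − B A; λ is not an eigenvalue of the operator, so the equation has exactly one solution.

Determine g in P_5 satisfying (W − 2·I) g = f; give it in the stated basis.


write g with unknown coordinates in the stated basis and equate coefficients in (W − 2·I) g = f
solving from the highest basis element down gives g = (1/4)x^5 + (1/8)x^4 + (1337/48)x^3 + (6977/288)x^2 + (63763/216)x - 16177/2592
check: W g = (1337/24)x^3 + (6545/144)x^2 + (63763/108)x - 16177/1296
so W g − 2·g = -(1/2)x^5 - (1/4)x^4 - 3x^2 = f ✓

the image equals g(x) = (1/4)x^5 + (1/8)x^4 + (1337/48)x^3 + (6977/288)x^2 + (63763/216)x - 16177/2592


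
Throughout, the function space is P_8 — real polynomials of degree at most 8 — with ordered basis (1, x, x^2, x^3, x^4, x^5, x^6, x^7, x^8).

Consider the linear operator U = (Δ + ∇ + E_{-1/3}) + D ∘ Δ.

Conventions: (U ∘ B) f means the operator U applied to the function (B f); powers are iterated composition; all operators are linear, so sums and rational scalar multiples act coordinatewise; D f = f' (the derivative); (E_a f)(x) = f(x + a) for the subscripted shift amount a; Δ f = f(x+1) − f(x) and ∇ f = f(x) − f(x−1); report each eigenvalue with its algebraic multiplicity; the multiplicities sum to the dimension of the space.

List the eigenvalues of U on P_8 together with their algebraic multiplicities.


image of 1: 1
image of x: x + 5/3
image of x^2: x^2 + (10/3)x + 19/9
image of x^3: x^3 + 5x^2 + (19/3)x + 134/27
image of x^4: x^4 + (20/3)x^3 + (38/3)x^2 + (536/27)x + 325/81
image of x^5: x^5 + (25/3)x^4 + (190/9)x^3 + (1340/27)x^2 + (1625/81)x + 1700/243
image of x^6: x^6 + 10x^5 + (95/3)x^4 + (2680/27)x^3 + (1625/27)x^2 + (3400/81)x + 4375/729
image of x^7: x^7 + (35/3)x^6 + (133/3)x^5 + (4690/27)x^4 + (11375/81)x^3 + (11900/81)x^2 + (30625/729)x + 19682/2187
image of x^8: x^8 + (40/3)x^7 + (532/9)x^6 + (7504/27)x^5 + (22750/81)x^4 + (95200/243)x^3 + (122500/729)x^2 + (157456/2187)x + 52489/6561
the matrix is upper triangular; its diagonal is (1, 1, 1, 1, 1, 1, 1, 1, 1)
for a triangular matrix the eigenvalues are the diagonal entries, with algebraic multiplicity their repetition count

λ = 1 (multiplicity 9)


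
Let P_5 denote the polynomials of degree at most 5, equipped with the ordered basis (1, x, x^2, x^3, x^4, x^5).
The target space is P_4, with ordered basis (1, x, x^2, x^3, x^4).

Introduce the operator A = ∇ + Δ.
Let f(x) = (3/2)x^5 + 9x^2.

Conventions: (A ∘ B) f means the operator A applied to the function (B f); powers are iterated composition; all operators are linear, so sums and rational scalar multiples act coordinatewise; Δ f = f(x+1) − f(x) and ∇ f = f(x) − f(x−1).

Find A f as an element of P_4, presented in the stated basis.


∇ f = (15/2)x^4 - 15x^3 + 15x^2 + (21/2)x - 15/2
Δ f = (15/2)x^4 + 15x^3 + 15x^2 + (51/2)x + 21/2
(∇ + Δ) f = 15x^4 + 30x^2 + 36x + 3

the result is g(x) = 15x^4 + 30x^2 + 36x + 3


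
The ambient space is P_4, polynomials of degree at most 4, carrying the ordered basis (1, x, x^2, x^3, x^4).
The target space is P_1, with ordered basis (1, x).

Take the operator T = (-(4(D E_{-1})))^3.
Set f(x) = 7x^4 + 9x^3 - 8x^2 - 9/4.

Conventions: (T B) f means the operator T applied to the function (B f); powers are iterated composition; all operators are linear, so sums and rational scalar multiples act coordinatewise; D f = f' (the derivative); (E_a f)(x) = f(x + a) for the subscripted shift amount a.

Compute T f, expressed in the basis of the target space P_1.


the image equals g(x) = -10752x + 28800

E_{-1} f = 7x^4 - 19x^3 + 7x^2 + 15x - 49/4
D E_{-1} f = 28x^3 - 57x^2 + 14x + 15
(4(D E_{-1})) f = 112x^3 - 228x^2 + 56x + 60
(-(4(D E_{-1}))) f = -112x^3 + 228x^2 - 56x - 60
E_{-1} (-(4(D E_{-1}))) f = -112x^3 + 564x^2 - 848x + 336
D E_{-1} (-(4(D E_{-1}))) f = -336x^2 + 1128x - 848
(4(D E_{-1})) (-(4(D E_{-1}))) f = -1344x^2 + 4512x - 3392
(-(4(D E_{-1}))) (-(4(D E_{-1}))) f = 1344x^2 - 4512x + 3392
E_{-1} (-(4(D E_{-1}))) (-(4(D E_{-1}))) f = 1344x^2 - 7200x + 9248
D E_{-1} (-(4(D E_{-1}))) (-(4(D E_{-1}))) f = 2688x - 7200
(4(D E_{-1})) (-(4(D E_{-1}))) (-(4(D E_{-1}))) f = 10752x - 28800
(-(4(D E_{-1}))) (-(4(D E_{-1}))) (-(4(D E_{-1}))) f = -10752x + 28800


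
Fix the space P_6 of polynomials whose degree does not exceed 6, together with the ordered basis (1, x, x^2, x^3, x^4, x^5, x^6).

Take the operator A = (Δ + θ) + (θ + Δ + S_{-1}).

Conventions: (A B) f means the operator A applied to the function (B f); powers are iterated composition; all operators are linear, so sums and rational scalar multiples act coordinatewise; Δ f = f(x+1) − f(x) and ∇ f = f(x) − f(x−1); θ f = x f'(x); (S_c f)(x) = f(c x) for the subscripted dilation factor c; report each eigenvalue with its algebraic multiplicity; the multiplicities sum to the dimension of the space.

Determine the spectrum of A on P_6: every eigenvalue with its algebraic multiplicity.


λ = 1 (multiplicity 2), λ = 5 (multiplicity 2), λ = 9 (multiplicity 2), λ = 13 (multiplicity 1)

image of 1: 1
image of x: x + 2
image of x^2: 5x^2 + 4x + 2
image of x^3: 5x^3 + 6x^2 + 6x + 2
image of x^4: 9x^4 + 8x^3 + 12x^2 + 8x + 2
image of x^5: 9x^5 + 10x^4 + 20x^3 + 20x^2 + 10x + 2
image of x^6: 13x^6 + 12x^5 + 30x^4 + 40x^3 + 30x^2 + 12x + 2
the matrix is upper triangular; its diagonal is (1, 1, 5, 5, 9, 9, 13)
for a triangular matrix the eigenvalues are the diagonal entries, with algebraic multiplicity their repetition count
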